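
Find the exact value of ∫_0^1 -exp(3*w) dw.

An antiderivative is F(w) = -exp(3*w)/3.
Then F(1) - F(0) = (-exp(3)/3) - (-1/3) = 1/3 - exp(3)/3.

1/3 - exp(3)/3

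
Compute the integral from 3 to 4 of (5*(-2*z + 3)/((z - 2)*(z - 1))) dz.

Factor the denominator: z**2 - 3*z + 2 = (z - 1)(z - 2).
Partial fractions: 5*(-2*z + 3)/((z - 2)*(z - 1)) = -5/(z - 1) - 5/(z - 2).
An antiderivative is F(z) = -5*log(z - 2) - 5*log(z - 1).
Then F(4) - F(3) = (-5*log(3) - 5*log(2)) - (-log(32)) = -5*log(3).

-5*log(3)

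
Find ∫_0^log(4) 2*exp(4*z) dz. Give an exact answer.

Let u = exp(z), so du = exp(z) dz. When z = 0, u = 1; when z = log(4), u = 4.
The integral becomes 2·∫ u**3 du from 1 to 4, with antiderivative u**4/2.
Back in z: F(z) = exp(4*z)/2.
Then F(log(4)) - F(0) = (128) - (1/2) = 255/2.

255/2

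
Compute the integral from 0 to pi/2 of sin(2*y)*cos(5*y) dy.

-2/21

Use the identity sin(2*y)cos(5*y) = [sin(7*y) + sin(-3*y)]/2.
An antiderivative is F(y) = cos(3*y)/6 - cos(7*y)/14.
Then F(pi/2) - F(0) = (0) - (2/21) = -2/21.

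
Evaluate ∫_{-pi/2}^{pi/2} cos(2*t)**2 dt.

pi/2

Use the identity cos^2(2*t) = (1 + cos(4*t))/2.
An antiderivative is F(t) = t/2 + sin(4*t)/8.
Then F(pi/2) - F(-pi/2) = (pi/4) - (-pi/4) = pi/2.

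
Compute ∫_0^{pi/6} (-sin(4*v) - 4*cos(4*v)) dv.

An antiderivative is F(v) = -sin(4*v) + cos(4*v)/4.
Then F(pi/6) - F(0) = (-sqrt(3)/2 - 1/8) - (1/4) = -sqrt(3)/2 - 3/8.

-sqrt(3)/2 - 3/8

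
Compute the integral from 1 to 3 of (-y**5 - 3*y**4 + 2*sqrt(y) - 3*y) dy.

By the power rule, an antiderivative is F(y) = -y**6/6 - 3*y**5/5 + 4*y**(3/2)/3 - 3*y**2/2.
Then F(3) - F(1) = (-1404/5 + 4*sqrt(3)) - (-14/15) = -4198/15 + 4*sqrt(3).

-4198/15 + 4*sqrt(3)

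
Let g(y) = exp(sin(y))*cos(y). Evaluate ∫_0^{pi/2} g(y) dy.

-1 + E

Let u = sin(y), so du = cos(y) dy. When y = 0, u = 0; when y = pi/2, u = 1.
The integral becomes ∫ exp(u) du from 0 to 1, with antiderivative exp(u).
Back in y: F(y) = exp(sin(y)).
Then F(pi/2) - F(0) = (E) - (1) = -1 + E.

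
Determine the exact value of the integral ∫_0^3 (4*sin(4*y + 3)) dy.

Let u = 4*y + 3, so du = 4 dy. When y = 0, u = 3; when y = 3, u = 15.
The integral becomes ∫ sin(u) du from 3 to 15, with antiderivative -cos(u).
Back in y: F(y) = -cos(4*y + 3).
Then F(3) - F(0) = (-cos(15)) - (-cos(3)) = cos(3) - cos(15).

cos(3) - cos(15)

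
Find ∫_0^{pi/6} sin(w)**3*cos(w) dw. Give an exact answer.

1/64

Let u = sin(w), so du = cos(w) dw. When w = 0, u = 0; when w = pi/6, u = 1/2.
The integral becomes ∫ u**3 du from 0 to 1/2, with antiderivative u**4/4.
Back in w: F(w) = sin(w)**4/4.
Then F(pi/6) - F(0) = (1/64) - (0) = 1/64.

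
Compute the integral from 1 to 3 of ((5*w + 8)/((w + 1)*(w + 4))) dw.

-4*log(5) + log(2) + 4*log(7)

Factor the denominator: w**2 + 5*w + 4 = (w + 4)(w + 1).
Partial fractions: (5*w + 8)/((w + 1)*(w + 4)) = 4/(w + 4) + 1/(w + 1).
An antiderivative is F(w) = log(w + 1) + 4*log(w + 4).
Then F(3) - F(1) = (2*log(2) + 4*log(7)) - (log(2) + 4*log(5)) = -4*log(5) + log(2) + 4*log(7).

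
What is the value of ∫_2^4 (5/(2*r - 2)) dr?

An antiderivative is F(r) = 5*log(2*r - 2)/2.
Then F(4) - F(2) = (5*log(6)/2) - (5*log(2)/2) = 5*log(3)/2.

5*log(3)/2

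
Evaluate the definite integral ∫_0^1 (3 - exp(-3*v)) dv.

An antiderivative is F(v) = 3*v + exp(-3*v)/3.
Then F(1) - F(0) = (exp(-3)/3 + 3) - (1/3) = exp(-3)/3 + 8/3.

exp(-3)/3 + 8/3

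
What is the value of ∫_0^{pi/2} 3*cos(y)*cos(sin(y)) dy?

3*sin(1)

Let u = sin(y), so du = cos(y) dy. When y = 0, u = 0; when y = pi/2, u = 1.
The integral becomes 3·∫ cos(u) du from 0 to 1, with antiderivative 3*sin(u).
Back in y: F(y) = 3*sin(sin(y)).
Then F(pi/2) - F(0) = (3*sin(1)) - (0) = 3*sin(1).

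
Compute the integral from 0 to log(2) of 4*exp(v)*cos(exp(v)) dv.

-4*sin(1) + 4*sin(2)

Let u = exp(v), so du = exp(v) dv. When v = 0, u = 1; when v = log(2), u = 2.
The integral becomes 4·∫ cos(u) du from 1 to 2, with antiderivative 4*sin(u).
Back in v: F(v) = 4*sin(exp(v)).
Then F(log(2)) - F(0) = (4*sin(2)) - (4*sin(1)) = -4*sin(1) + 4*sin(2).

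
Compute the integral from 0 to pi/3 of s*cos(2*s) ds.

Integrate by parts once (u = s, dv = cos(2*s) ds).
An antiderivative is F(s) = s*sin(2*s)/2 + cos(2*s)/4.
Then F(pi/3) - F(0) = (-1/8 + sqrt(3)*pi/12) - (1/4) = -3/8 + sqrt(3)*pi/12.

-3/8 + sqrt(3)*pi/12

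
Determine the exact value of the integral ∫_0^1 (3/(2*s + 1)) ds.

3*log(3)/2

An antiderivative is F(s) = 3*log(2*s + 1)/2.
Then F(1) - F(0) = (3*log(3)/2) - (0) = 3*log(3)/2.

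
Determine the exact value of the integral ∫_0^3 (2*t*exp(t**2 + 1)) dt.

Let u = t**2 + 1, so du = 2*t dt. When t = 0, u = 1; when t = 3, u = 10.
The integral becomes ∫ exp(u) du from 1 to 10, with antiderivative exp(u).
Back in t: F(t) = exp(t**2 + 1).
Then F(3) - F(0) = (exp(10)) - (exp(1)) = -exp(1) + exp(10).

-exp(1) + exp(10)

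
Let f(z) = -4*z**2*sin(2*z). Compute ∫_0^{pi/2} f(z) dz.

Integrate by parts twice (u = z^2, dv = -4*sin(2*z) dz).
An antiderivative is F(z) = 2*z**2*cos(2*z) - 2*z*sin(2*z) - cos(2*z).
Then F(pi/2) - F(0) = (1 - pi**2/2) - (-1) = 2 - pi**2/2.

2 - pi**2/2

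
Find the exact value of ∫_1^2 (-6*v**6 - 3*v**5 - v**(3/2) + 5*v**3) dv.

-16969/140 - 8*sqrt(2)/5

By the power rule, an antiderivative is F(v) = -6*v**7/7 - v**6/2 - 2*v**(5/2)/5 + 5*v**4/4.
Then F(2) - F(1) = (-852/7 - 8*sqrt(2)/5) - (-71/140) = -16969/140 - 8*sqrt(2)/5.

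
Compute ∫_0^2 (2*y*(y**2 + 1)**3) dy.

156

Let u = y**2 + 1, so du = 2*y dy. When y = 0, u = 1; when y = 2, u = 5.
The integral becomes ∫ u**3 du from 1 to 5, with antiderivative u**4/4.
Back in y: F(y) = (y**2 + 1)**4/4.
Then F(2) - F(0) = (625/4) - (1/4) = 156.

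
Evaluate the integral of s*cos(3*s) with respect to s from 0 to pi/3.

Integrate by parts once (u = s, dv = cos(3*s) ds).
An antiderivative is F(s) = s*sin(3*s)/3 + cos(3*s)/9.
Then F(pi/3) - F(0) = (-1/9) - (1/9) = -2/9.

-2/9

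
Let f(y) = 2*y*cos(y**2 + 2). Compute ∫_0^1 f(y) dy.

-sin(2) + sin(3)

Let u = y**2 + 2, so du = 2*y dy. When y = 0, u = 2; when y = 1, u = 3.
The integral becomes ∫ cos(u) du from 2 to 3, with antiderivative sin(u).
Back in y: F(y) = sin(y**2 + 2).
Then F(1) - F(0) = (sin(3)) - (sin(2)) = -sin(2) + sin(3).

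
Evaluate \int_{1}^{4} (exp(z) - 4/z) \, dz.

-8*log(2) - exp(1) + exp(4)

An antiderivative is F(z) = exp(z) - 4*log(z).
Then F(4) - F(1) = (-8*log(2) + exp(4)) - (exp(1)) = -8*log(2) - exp(1) + exp(4).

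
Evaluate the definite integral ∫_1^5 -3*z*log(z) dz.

Integrate by parts once (u = ln z, dv = -3*z dz).
An antiderivative is F(z) = -3*z**2*(2*log(z) - 1)/4.
Then F(5) - F(1) = (75/4 - 75*log(5)/2) - (3/4) = 18 - 75*log(5)/2.

18 - 75*log(5)/2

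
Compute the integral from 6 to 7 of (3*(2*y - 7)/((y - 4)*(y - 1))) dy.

-5*log(5) + 4*log(2) + 6*log(3)

Factor the denominator: y**2 - 5*y + 4 = (y - 1)(y - 4).
Partial fractions: 3*(2*y - 7)/((y - 4)*(y - 1)) = 5/(y - 1) + 1/(y - 4).
An antiderivative is F(y) = log(y - 4) + 5*log(y - 1).
Then F(7) - F(6) = (5*log(2) + 6*log(3)) - (log(2) + 5*log(5)) = -5*log(5) + 4*log(2) + 6*log(3).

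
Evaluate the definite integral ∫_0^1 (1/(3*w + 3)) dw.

log(2)/3

An antiderivative is F(w) = log(3*w + 3)/3.
Then F(1) - F(0) = (log(6)/3) - (log(3)/3) = log(2)/3.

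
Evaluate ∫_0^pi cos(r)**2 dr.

pi/2

Use the identity cos^2(r) = (1 + cos(2*r))/2.
An antiderivative is F(r) = r/2 + sin(2*r)/4.
Then F(pi) - F(0) = (pi/2) - (0) = pi/2.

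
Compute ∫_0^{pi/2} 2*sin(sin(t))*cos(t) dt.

2 - 2*cos(1)

Let u = sin(t), so du = cos(t) dt. When t = 0, u = 0; when t = pi/2, u = 1.
The integral becomes 2·∫ sin(u) du from 0 to 1, with antiderivative -2*cos(u).
Back in t: F(t) = -2*cos(sin(t)).
Then F(pi/2) - F(0) = (-2*cos(1)) - (-2) = 2 - 2*cos(1).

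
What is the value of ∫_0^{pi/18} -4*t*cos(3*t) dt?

Integrate by parts once (u = t, dv = -4*cos(3*t) dt).
An antiderivative is F(t) = -4*t*sin(3*t)/3 - 4*cos(3*t)/9.
Then F(pi/18) - F(0) = (-2*sqrt(3)/9 - pi/27) - (-4/9) = -2*sqrt(3)/9 - pi/27 + 4/9.

-2*sqrt(3)/9 - pi/27 + 4/9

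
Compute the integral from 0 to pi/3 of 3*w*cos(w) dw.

-3/2 + sqrt(3)*pi/2

Integrate by parts once (u = w, dv = 3*cos(w) dw).
An antiderivative is F(w) = 3*w*sin(w) + 3*cos(w).
Then F(pi/3) - F(0) = (3/2 + sqrt(3)*pi/2) - (3) = -3/2 + sqrt(3)*pi/2.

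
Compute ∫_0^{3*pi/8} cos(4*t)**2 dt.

3*pi/16

Use the identity cos^2(4*t) = (1 + cos(8*t))/2.
An antiderivative is F(t) = t/2 + sin(8*t)/16.
Then F(3*pi/8) - F(0) = (3*pi/16) - (0) = 3*pi/16.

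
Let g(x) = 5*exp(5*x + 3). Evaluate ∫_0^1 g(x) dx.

Let u = 5*x + 3, so du = 5 dx. When x = 0, u = 3; when x = 1, u = 8.
The integral becomes ∫ exp(u) du from 3 to 8, with antiderivative exp(u).
Back in x: F(x) = exp(5*x + 3).
Then F(1) - F(0) = (exp(8)) - (exp(3)) = -exp(3) + exp(8).

-exp(3) + exp(8)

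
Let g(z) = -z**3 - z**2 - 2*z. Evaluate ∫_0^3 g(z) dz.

-153/4

By the power rule, an antiderivative is F(z) = -z**4/4 - z**3/3 - z**2.
Then F(3) - F(0) = (-153/4) - (0) = -153/4.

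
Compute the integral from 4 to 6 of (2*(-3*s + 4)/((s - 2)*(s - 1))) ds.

Factor the denominator: s**2 - 3*s + 2 = (s - 1)(s - 2).
Partial fractions: 2*(-3*s + 4)/((s - 2)*(s - 1)) = -2/(s - 1) - 4/(s - 2).
An antiderivative is F(s) = -4*log(s - 2) - 2*log(s - 1).
Then F(6) - F(4) = (-8*log(2) - 2*log(5)) - (-4*log(2) - 2*log(3)) = -2*log(5) - 4*log(2) + 2*log(3).

-2*log(5) - 4*log(2) + 2*log(3)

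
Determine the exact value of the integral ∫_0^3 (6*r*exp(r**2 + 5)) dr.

Let u = r**2 + 5, so du = 2*r dr. When r = 0, u = 5; when r = 3, u = 14.
The integral becomes 3·∫ exp(u) du from 5 to 14, with antiderivative 3*exp(u).
Back in r: F(r) = 3*exp(r**2 + 5).
Then F(3) - F(0) = (3*exp(14)) - (3*exp(5)) = -3*(1 - exp(9))*exp(5).

-3*(1 - exp(9))*exp(5)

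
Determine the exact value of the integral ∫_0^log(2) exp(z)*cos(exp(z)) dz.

Let u = exp(z), so du = exp(z) dz. When z = 0, u = 1; when z = log(2), u = 2.
The integral becomes ∫ cos(u) du from 1 to 2, with antiderivative sin(u).
Back in z: F(z) = sin(exp(z)).
Then F(log(2)) - F(0) = (sin(2)) - (sin(1)) = -sin(1) + sin(2).

-sin(1) + sin(2)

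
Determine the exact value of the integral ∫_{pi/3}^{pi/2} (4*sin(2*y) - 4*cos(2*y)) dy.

1 + sqrt(3)

An antiderivative is F(y) = -2*sin(2*y) - 2*cos(2*y).
Then F(pi/2) - F(pi/3) = (2) - (1 - sqrt(3)) = 1 + sqrt(3).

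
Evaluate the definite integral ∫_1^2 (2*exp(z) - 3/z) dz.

-2*exp(1) - log(8) + 2*exp(2)

An antiderivative is F(z) = 2*exp(z) - 3*log(z).
Then F(2) - F(1) = (-log(8) + 2*exp(2)) - (2*exp(1)) = -2*exp(1) - log(8) + 2*exp(2).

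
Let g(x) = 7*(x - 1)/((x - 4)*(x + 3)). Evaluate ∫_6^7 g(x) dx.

-5*log(3) + log(2) + 4*log(5)

Factor the denominator: x**2 - x - 12 = (x + 3)(x - 4).
Partial fractions: 7*(x - 1)/((x - 4)*(x + 3)) = 4/(x + 3) + 3/(x - 4).
An antiderivative is F(x) = 3*log(x - 4) + 4*log(x + 3).
Then F(7) - F(6) = (4*log(2) + 3*log(3) + 4*log(5)) - (3*log(2) + 8*log(3)) = -5*log(3) + log(2) + 4*log(5).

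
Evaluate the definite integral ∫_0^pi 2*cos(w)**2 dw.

Use the identity cos^2(w) = (1 + cos(2*w))/2.
An antiderivative is F(w) = w + sin(2*w)/2.
Then F(pi) - F(0) = (pi) - (0) = pi.

pi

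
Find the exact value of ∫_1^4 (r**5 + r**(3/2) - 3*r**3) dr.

10073/20

By the power rule, an antiderivative is F(r) = r**6/6 + 2*r**(5/2)/5 - 3*r**4/4.
Then F(4) - F(1) = (7552/15) - (-11/60) = 10073/20.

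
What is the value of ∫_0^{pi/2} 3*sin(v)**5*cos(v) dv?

Let u = sin(v), so du = cos(v) dv. When v = 0, u = 0; when v = pi/2, u = 1.
The integral becomes 3·∫ u**5 du from 0 to 1, with antiderivative u**6/2.
Back in v: F(v) = sin(v)**6/2.
Then F(pi/2) - F(0) = (1/2) - (0) = 1/2.

1/2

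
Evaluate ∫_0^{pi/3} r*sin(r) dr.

-pi/6 + sqrt(3)/2

Integrate by parts once (u = r, dv = sin(r) dr).
An antiderivative is F(r) = -r*cos(r) + sin(r).
Then F(pi/3) - F(0) = (-pi/6 + sqrt(3)/2) - (0) = -pi/6 + sqrt(3)/2.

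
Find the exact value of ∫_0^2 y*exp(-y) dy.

Integrate by parts once (u = y, dv = exp(-y) dy).
An antiderivative is F(y) = (-y - 1)*exp(-y).
Then F(2) - F(0) = (-3*exp(-2)) - (-1) = 1 - 3*exp(-2).

1 - 3*exp(-2)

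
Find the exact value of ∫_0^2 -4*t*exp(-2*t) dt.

Integrate by parts once (u = t, dv = -4*exp(-2*t) dt).
An antiderivative is F(t) = (2*t + 1)*exp(-2*t).
Then F(2) - F(0) = (5*exp(-4)) - (1) = -1 + 5*exp(-4).

-1 + 5*exp(-4)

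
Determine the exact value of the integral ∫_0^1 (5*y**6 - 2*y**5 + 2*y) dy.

29/21

By the power rule, an antiderivative is F(y) = 5*y**7/7 - y**6/3 + y**2.
Then F(1) - F(0) = (29/21) - (0) = 29/21.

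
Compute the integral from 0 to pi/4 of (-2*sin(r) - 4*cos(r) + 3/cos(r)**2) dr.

An antiderivative is F(r) = -4*sin(r) + 2*cos(r) + 3*tan(r).
Then F(pi/4) - F(0) = (3 - sqrt(2)) - (2) = 1 - sqrt(2).

1 - sqrt(2)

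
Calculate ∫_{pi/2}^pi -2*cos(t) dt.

An antiderivative is F(t) = -2*sin(t).
Then F(pi) - F(pi/2) = (0) - (-2) = 2.

2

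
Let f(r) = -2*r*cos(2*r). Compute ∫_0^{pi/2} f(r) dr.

1

Integrate by parts once (u = r, dv = -2*cos(2*r) dr).
An antiderivative is F(r) = -r*sin(2*r) - cos(2*r)/2.
Then F(pi/2) - F(0) = (1/2) - (-1/2) = 1.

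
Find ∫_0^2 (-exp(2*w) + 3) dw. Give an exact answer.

An antiderivative is F(w) = -exp(2*w)/2 + 3*w.
Then F(2) - F(0) = (6 - exp(4)/2) - (-1/2) = 13/2 - exp(4)/2.

13/2 - exp(4)/2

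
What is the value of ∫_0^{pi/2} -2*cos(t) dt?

-2

An antiderivative is F(t) = -2*sin(t).
Then F(pi/2) - F(0) = (-2) - (0) = -2.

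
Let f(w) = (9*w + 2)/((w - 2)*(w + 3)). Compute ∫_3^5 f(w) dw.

-log(3) + 10*log(2)

Factor the denominator: w**2 + w - 6 = (w + 3)(w - 2).
Partial fractions: (9*w + 2)/((w - 2)*(w + 3)) = 5/(w + 3) + 4/(w - 2).
An antiderivative is F(w) = 4*log(w - 2) + 5*log(w + 3).
Then F(5) - F(3) = (4*log(3) + 15*log(2)) - (5*log(2) + 5*log(3)) = -log(3) + 10*log(2).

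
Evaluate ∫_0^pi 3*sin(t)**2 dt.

Use the identity sin^2(t) = (1 - cos(2*t))/2.
An antiderivative is F(t) = 3*t/2 - 3*sin(2*t)/4.
Then F(pi) - F(0) = (3*pi/2) - (0) = 3*pi/2.

3*pi/2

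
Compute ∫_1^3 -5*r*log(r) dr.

Integrate by parts once (u = ln r, dv = -5*r dr).
An antiderivative is F(r) = -5*r**2*(2*log(r) - 1)/4.
Then F(3) - F(1) = (45/4 - 45*log(3)/2) - (5/4) = 10 - 45*log(3)/2.

10 - 45*log(3)/2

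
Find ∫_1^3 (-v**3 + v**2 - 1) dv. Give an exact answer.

By the power rule, an antiderivative is F(v) = -v**4/4 + v**3/3 - v.
Then F(3) - F(1) = (-57/4) - (-11/12) = -40/3.

-40/3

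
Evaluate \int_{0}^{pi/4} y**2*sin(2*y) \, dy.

-1/4 + pi/8

Integrate by parts twice (u = y^2, dv = sin(2*y) dy).
An antiderivative is F(y) = -y**2*cos(2*y)/2 + y*sin(2*y)/2 + cos(2*y)/4.
Then F(pi/4) - F(0) = (pi/8) - (1/4) = -1/4 + pi/8.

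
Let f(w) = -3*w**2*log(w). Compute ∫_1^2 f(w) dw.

7/3 - 8*log(2)

Integrate by parts once (u = ln w, dv = -3*w**2 dw).
An antiderivative is F(w) = -w**3*(3*log(w) - 1)/3.
Then F(2) - F(1) = (8/3 - 8*log(2)) - (1/3) = 7/3 - 8*log(2).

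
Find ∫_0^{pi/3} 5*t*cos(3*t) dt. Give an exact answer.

Integrate by parts once (u = t, dv = 5*cos(3*t) dt).
An antiderivative is F(t) = 5*t*sin(3*t)/3 + 5*cos(3*t)/9.
Then F(pi/3) - F(0) = (-5/9) - (5/9) = -10/9.

-10/9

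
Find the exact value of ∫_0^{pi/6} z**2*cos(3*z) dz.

Integrate by parts twice (u = z^2, dv = cos(3*z) dz).
An antiderivative is F(z) = z**2*sin(3*z)/3 + 2*z*cos(3*z)/9 - 2*sin(3*z)/27.
Then F(pi/6) - F(0) = (-2/27 + pi**2/108) - (0) = -2/27 + pi**2/108.

-2/27 + pi**2/108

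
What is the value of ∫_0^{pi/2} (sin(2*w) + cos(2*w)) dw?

An antiderivative is F(w) = sin(2*w)/2 - cos(2*w)/2.
Then F(pi/2) - F(0) = (1/2) - (-1/2) = 1.

1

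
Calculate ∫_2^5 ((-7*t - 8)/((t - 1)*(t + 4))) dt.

Factor the denominator: t**2 + 3*t - 4 = (t + 4)(t - 1).
Partial fractions: (-7*t - 8)/((t - 1)*(t + 4)) = -4/(t + 4) - 3/(t - 1).
An antiderivative is F(t) = -3*log(t - 1) - 4*log(t + 4).
Then F(5) - F(2) = (-8*log(3) - 6*log(2)) - (-4*log(3) - 4*log(2)) = -4*log(3) - 2*log(2).

-4*log(3) - 2*log(2)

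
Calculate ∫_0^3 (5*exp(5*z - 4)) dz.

-(1 - exp(15))*exp(-4)

Let u = 5*z - 4, so du = 5 dz. When z = 0, u = -4; when z = 3, u = 11.
The integral becomes ∫ exp(u) du from -4 to 11, with antiderivative exp(u).
Back in z: F(z) = exp(5*z - 4).
Then F(3) - F(0) = (exp(11)) - (exp(-4)) = -(1 - exp(15))*exp(-4).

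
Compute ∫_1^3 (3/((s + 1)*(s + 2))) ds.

Factor the denominator: s**2 + 3*s + 2 = (s + 2)(s + 1).
Partial fractions: 3/((s + 1)*(s + 2)) = -3/(s + 2) + 3/(s + 1).
An antiderivative is F(s) = 3*log(s + 1) - 3*log(s + 2).
Then F(3) - F(1) = (-3*log(5) + 6*log(2)) - (log(8/27)) = -3*log(5) + 3*log(2) + 3*log(3).

-3*log(5) + 3*log(2) + 3*log(3)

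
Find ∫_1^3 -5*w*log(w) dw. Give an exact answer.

Integrate by parts once (u = ln w, dv = -5*w dw).
An antiderivative is F(w) = -5*w**2*(2*log(w) - 1)/4.
Then F(3) - F(1) = (45/4 - 45*log(3)/2) - (5/4) = 10 - 45*log(3)/2.

10 - 45*log(3)/2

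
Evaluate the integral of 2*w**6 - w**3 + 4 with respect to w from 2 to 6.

557488/7

By the power rule, an antiderivative is F(w) = 2*w**7/7 - w**4/4 + 4*w.
Then F(6) - F(2) = (557772/7) - (284/7) = 557488/7.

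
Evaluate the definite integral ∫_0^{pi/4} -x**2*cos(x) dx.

sqrt(2)*(-8*pi - pi**2 + 32)/32

Integrate by parts twice (u = x^2, dv = -cos(x) dx).
An antiderivative is F(x) = -x**2*sin(x) - 2*x*cos(x) + 2*sin(x).
Then F(pi/4) - F(0) = (sqrt(2)*(-8*pi - pi**2 + 32)/32) - (0) = sqrt(2)*(-8*pi - pi**2 + 32)/32.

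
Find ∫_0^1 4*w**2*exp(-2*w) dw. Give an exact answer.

Integrate by parts twice (u = w^2, dv = 4*exp(-2*w) dw).
An antiderivative is F(w) = (-2*w**2 - 2*w - 1)*exp(-2*w).
Then F(1) - F(0) = (-5*exp(-2)) - (-1) = 1 - 5*exp(-2).

1 - 5*exp(-2)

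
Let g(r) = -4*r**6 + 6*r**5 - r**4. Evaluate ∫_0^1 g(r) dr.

8/35

By the power rule, an antiderivative is F(r) = -4*r**7/7 + r**6 - r**5/5.
Then F(1) - F(0) = (8/35) - (0) = 8/35.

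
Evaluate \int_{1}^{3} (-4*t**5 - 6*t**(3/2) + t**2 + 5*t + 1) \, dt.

-6784/15 - 108*sqrt(3)/5

By the power rule, an antiderivative is F(t) = -2*t**6/3 - 12*t**(5/2)/5 + t**3/3 + 5*t**2/2 + t.
Then F(3) - F(1) = (-903/2 - 108*sqrt(3)/5) - (23/30) = -6784/15 - 108*sqrt(3)/5.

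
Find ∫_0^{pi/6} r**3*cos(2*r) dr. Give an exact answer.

Integrate by parts 3 times (u = r^3, dv = cos(2*r) dr).
An antiderivative is F(r) = r**3*sin(2*r)/2 + 3*r**2*cos(2*r)/4 - 3*r*sin(2*r)/4 - 3*cos(2*r)/8.
Then F(pi/6) - F(0) = (-sqrt(3)*pi/16 - 3/16 + sqrt(3)*pi**3/864 + pi**2/96) - (-3/8) = -sqrt(3)*pi/16 + sqrt(3)*pi**3/864 + pi**2/96 + 3/16.

-sqrt(3)*pi/16 + sqrt(3)*pi**3/864 + pi**2/96 + 3/16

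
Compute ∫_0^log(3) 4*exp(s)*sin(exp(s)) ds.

Let u = exp(s), so du = exp(s) ds. When s = 0, u = 1; when s = log(3), u = 3.
The integral becomes 4·∫ sin(u) du from 1 to 3, with antiderivative -4*cos(u).
Back in s: F(s) = -4*cos(exp(s)).
Then F(log(3)) - F(0) = (-4*cos(3)) - (-4*cos(1)) = 4*cos(1) - 4*cos(3).

4*cos(1) - 4*cos(3)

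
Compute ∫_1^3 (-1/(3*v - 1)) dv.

An antiderivative is F(v) = -log(3*v - 1)/3.
Then F(3) - F(1) = (-log(2)) - (-log(2)/3) = -2*log(2)/3.

-2*log(2)/3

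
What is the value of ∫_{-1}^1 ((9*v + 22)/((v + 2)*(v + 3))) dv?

5*log(2) + 4*log(3)

Factor the denominator: v**2 + 5*v + 6 = (v + 3)(v + 2).
Partial fractions: (9*v + 22)/((v + 2)*(v + 3)) = 5/(v + 3) + 4/(v + 2).
An antiderivative is F(v) = 4*log(v + 2) + 5*log(v + 3).
Then F(1) - F(-1) = (4*log(3) + 10*log(2)) - (log(32)) = 5*log(2) + 4*log(3).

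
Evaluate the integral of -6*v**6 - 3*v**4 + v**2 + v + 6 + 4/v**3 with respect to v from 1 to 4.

-4090239/280

By the power rule, an antiderivative is F(v) = -6*v**7/7 - 3*v**5/5 + v**3/3 + v**2/2 + 6*v - 2/v**2.
Then F(4) - F(1) = (-12267881/840) - (709/210) = -4090239/280.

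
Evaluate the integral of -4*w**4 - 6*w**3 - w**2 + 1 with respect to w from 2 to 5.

-34239/10

By the power rule, an antiderivative is F(w) = -4*w**5/5 - 3*w**4/2 - w**3/3 + w.
Then F(5) - F(2) = (-20845/6) - (-754/15) = -34239/10.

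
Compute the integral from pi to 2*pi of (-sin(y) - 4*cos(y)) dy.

2

An antiderivative is F(y) = -4*sin(y) + cos(y).
Then F(2*pi) - F(pi) = (1) - (-1) = 2.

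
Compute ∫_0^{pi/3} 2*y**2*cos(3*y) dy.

Integrate by parts twice (u = y^2, dv = 2*cos(3*y) dy).
An antiderivative is F(y) = 2*y**2*sin(3*y)/3 + 4*y*cos(3*y)/9 - 4*sin(3*y)/27.
Then F(pi/3) - F(0) = (-4*pi/27) - (0) = -4*pi/27.

-4*pi/27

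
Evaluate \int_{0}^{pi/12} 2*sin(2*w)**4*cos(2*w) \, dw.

Let u = sin(2*w), so du = 2*cos(2*w) dw. When w = 0, u = 0; when w = pi/12, u = 1/2.
The integral becomes ∫ u**4 du from 0 to 1/2, with antiderivative u**5/5.
Back in w: F(w) = sin(2*w)**5/5.
Then F(pi/12) - F(0) = (1/160) - (0) = 1/160.

1/160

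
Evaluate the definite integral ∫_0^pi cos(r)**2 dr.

pi/2

Use the identity cos^2(r) = (1 + cos(2*r))/2.
An antiderivative is F(r) = r/2 + sin(2*r)/4.
Then F(pi) - F(0) = (pi/2) - (0) = pi/2.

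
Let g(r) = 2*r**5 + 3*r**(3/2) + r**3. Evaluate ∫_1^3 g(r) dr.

54*sqrt(3)/5 + 3922/15

By the power rule, an antiderivative is F(r) = r**6/3 + 6*r**(5/2)/5 + r**4/4.
Then F(3) - F(1) = (54*sqrt(3)/5 + 1053/4) - (107/60) = 54*sqrt(3)/5 + 3922/15.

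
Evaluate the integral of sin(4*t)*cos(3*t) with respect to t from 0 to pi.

Use the identity sin(4*t)cos(3*t) = [sin(7*t) + sin(t)]/2.
An antiderivative is F(t) = -cos(t)/2 - cos(7*t)/14.
Then F(pi) - F(0) = (4/7) - (-4/7) = 8/7.

8/7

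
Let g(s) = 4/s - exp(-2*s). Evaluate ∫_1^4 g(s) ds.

An antiderivative is F(s) = 4*log(s) + exp(-2*s)/2.
Then F(4) - F(1) = (exp(-8)/2 + 8*log(2)) - (exp(-2)/2) = (-exp(6) + 1 + 16*exp(8)*log(2))*exp(-8)/2.

(-exp(6) + 1 + 16*exp(8)*log(2))*exp(-8)/2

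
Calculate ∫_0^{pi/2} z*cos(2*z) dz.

Integrate by parts once (u = z, dv = cos(2*z) dz).
An antiderivative is F(z) = z*sin(2*z)/2 + cos(2*z)/4.
Then F(pi/2) - F(0) = (-1/4) - (1/4) = -1/2.

-1/2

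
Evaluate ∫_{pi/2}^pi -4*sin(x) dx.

An antiderivative is F(x) = 4*cos(x).
Then F(pi) - F(pi/2) = (-4) - (0) = -4.

-4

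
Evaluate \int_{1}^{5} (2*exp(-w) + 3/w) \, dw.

-2*exp(-5) + 2*exp(-1) + 3*log(5)

An antiderivative is F(w) = 3*log(w) - 2*exp(-w).
Then F(5) - F(1) = (-2*exp(-5) + 3*log(5)) - (-2*exp(-1)) = -2*exp(-5) + 2*exp(-1) + 3*log(5).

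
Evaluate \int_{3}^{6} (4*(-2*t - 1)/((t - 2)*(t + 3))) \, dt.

Factor the denominator: t**2 + t - 6 = (t + 3)(t - 2).
Partial fractions: 4*(-2*t - 1)/((t - 2)*(t + 3)) = -4/(t + 3) - 4/(t - 2).
An antiderivative is F(t) = -4*log(t - 2) - 4*log(t + 3).
Then F(6) - F(3) = (-8*log(3) - 8*log(2)) - (-4*log(3) - 4*log(2)) = -4*log(3) - 4*log(2).

-4*log(3) - 4*log(2)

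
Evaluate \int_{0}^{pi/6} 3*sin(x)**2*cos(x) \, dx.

Let u = sin(x), so du = cos(x) dx. When x = 0, u = 0; when x = pi/6, u = 1/2.
The integral becomes 3·∫ u**2 du from 0 to 1/2, with antiderivative u**3.
Back in x: F(x) = sin(x)**3.
Then F(pi/6) - F(0) = (1/8) - (0) = 1/8.

1/8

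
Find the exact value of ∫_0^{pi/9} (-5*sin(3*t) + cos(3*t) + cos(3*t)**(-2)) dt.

An antiderivative is F(t) = sin(3*t)/3 + 5*cos(3*t)/3 + tan(3*t)/3.
Then F(pi/9) - F(0) = (5/6 + sqrt(3)/2) - (5/3) = -5/6 + sqrt(3)/2.

-5/6 + sqrt(3)/2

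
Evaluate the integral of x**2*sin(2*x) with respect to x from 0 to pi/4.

-1/4 + pi/8

Integrate by parts twice (u = x^2, dv = sin(2*x) dx).
An antiderivative is F(x) = -x**2*cos(2*x)/2 + x*sin(2*x)/2 + cos(2*x)/4.
Then F(pi/4) - F(0) = (pi/8) - (1/4) = -1/4 + pi/8.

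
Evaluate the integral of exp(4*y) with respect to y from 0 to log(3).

Let u = exp(y), so du = exp(y) dy. When y = 0, u = 1; when y = log(3), u = 3.
The integral becomes ∫ u**3 du from 1 to 3, with antiderivative u**4/4.
Back in y: F(y) = exp(4*y)/4.
Then F(log(3)) - F(0) = (81/4) - (1/4) = 20.

20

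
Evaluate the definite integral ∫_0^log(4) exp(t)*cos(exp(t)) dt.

-sin(1) + sin(4)

Let u = exp(t), so du = exp(t) dt. When t = 0, u = 1; when t = log(4), u = 4.
The integral becomes ∫ cos(u) du from 1 to 4, with antiderivative sin(u).
Back in t: F(t) = sin(exp(t)).
Then F(log(4)) - F(0) = (sin(4)) - (sin(1)) = -sin(1) + sin(4).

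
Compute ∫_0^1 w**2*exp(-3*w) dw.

Integrate by parts twice (u = w^2, dv = exp(-3*w) dw).
An antiderivative is F(w) = (-9*w**2 - 6*w - 2)*exp(-3*w)/27.
Then F(1) - F(0) = (-17*exp(-3)/27) - (-2/27) = 2/27 - 17*exp(-3)/27.

2/27 - 17*exp(-3)/27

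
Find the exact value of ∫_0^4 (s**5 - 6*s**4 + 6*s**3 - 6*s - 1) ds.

By the power rule, an antiderivative is F(s) = s**6/6 - 6*s**5/5 + 3*s**4/2 - 3*s**2 - s.
Then F(4) - F(0) = (-3212/15) - (0) = -3212/15.

-3212/15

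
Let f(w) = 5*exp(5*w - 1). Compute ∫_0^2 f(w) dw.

-(1 - exp(10))*exp(-1)

Let u = 5*w - 1, so du = 5 dw. When w = 0, u = -1; when w = 2, u = 9.
The integral becomes ∫ exp(u) du from -1 to 9, with antiderivative exp(u).
Back in w: F(w) = exp(5*w - 1).
Then F(2) - F(0) = (exp(9)) - (exp(-1)) = -(1 - exp(10))*exp(-1).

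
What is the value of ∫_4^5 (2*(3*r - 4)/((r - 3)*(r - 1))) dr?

Factor the denominator: r**2 - 4*r + 3 = (r - 1)(r - 3).
Partial fractions: 2*(3*r - 4)/((r - 3)*(r - 1)) = 1/(r - 1) + 5/(r - 3).
An antiderivative is F(r) = 5*log(r - 3) + log(r - 1).
Then F(5) - F(4) = (7*log(2)) - (log(3)) = -log(3) + 7*log(2).

-log(3) + 7*log(2)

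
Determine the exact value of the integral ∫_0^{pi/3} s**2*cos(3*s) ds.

-2*pi/27

Integrate by parts twice (u = s^2, dv = cos(3*s) ds).
An antiderivative is F(s) = s**2*sin(3*s)/3 + 2*s*cos(3*s)/9 - 2*sin(3*s)/27.
Then F(pi/3) - F(0) = (-2*pi/27) - (0) = -2*pi/27.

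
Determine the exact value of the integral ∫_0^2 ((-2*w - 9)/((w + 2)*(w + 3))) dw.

Factor the denominator: w**2 + 5*w + 6 = (w + 3)(w + 2).
Partial fractions: (-2*w - 9)/((w + 2)*(w + 3)) = 3/(w + 3) - 5/(w + 2).
An antiderivative is F(w) = -5*log(w + 2) + 3*log(w + 3).
Then F(2) - F(0) = (-10*log(2) + 3*log(5)) - (log(27/32)) = -5*log(2) - 3*log(3) + 3*log(5).

-5*log(2) - 3*log(3) + 3*log(5)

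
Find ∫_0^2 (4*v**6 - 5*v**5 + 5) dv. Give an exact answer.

626/21

By the power rule, an antiderivative is F(v) = 4*v**7/7 - 5*v**6/6 + 5*v.
Then F(2) - F(0) = (626/21) - (0) = 626/21.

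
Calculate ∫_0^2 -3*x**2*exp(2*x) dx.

3/4 - 15*exp(4)/4

Integrate by parts twice (u = x^2, dv = -3*exp(2*x) dx).
An antiderivative is F(x) = (-6*x**2 + 6*x - 3)*exp(2*x)/4.
Then F(2) - F(0) = (-15*exp(4)/4) - (-3/4) = 3/4 - 15*exp(4)/4.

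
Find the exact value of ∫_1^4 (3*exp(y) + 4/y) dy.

An antiderivative is F(y) = 3*exp(y) + 4*log(y).
Then F(4) - F(1) = (8*log(2) + 3*exp(4)) - (3*exp(1)) = -3*exp(1) + 8*log(2) + 3*exp(4).

-3*exp(1) + 8*log(2) + 3*exp(4)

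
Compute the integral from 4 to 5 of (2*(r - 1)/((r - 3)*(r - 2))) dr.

Factor the denominator: r**2 - 5*r + 6 = (r - 2)(r - 3).
Partial fractions: 2*(r - 1)/((r - 3)*(r - 2)) = -2/(r - 2) + 4/(r - 3).
An antiderivative is F(r) = 4*log(r - 3) - 2*log(r - 2).
Then F(5) - F(4) = (log(16/9)) - (-log(4)) = log(64/9).

log(64/9)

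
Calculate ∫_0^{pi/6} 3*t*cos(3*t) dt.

Integrate by parts once (u = t, dv = 3*cos(3*t) dt).
An antiderivative is F(t) = t*sin(3*t) + cos(3*t)/3.
Then F(pi/6) - F(0) = (pi/6) - (1/3) = -1/3 + pi/6.

-1/3 + pi/6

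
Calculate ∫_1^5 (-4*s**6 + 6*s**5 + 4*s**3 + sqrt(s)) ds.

-596294/21 + 10*sqrt(5)/3

By the power rule, an antiderivative is F(s) = -4*s**7/7 + s**6 + s**4 + 2*s**(3/2)/3.
Then F(5) - F(1) = (-198750/7 + 10*sqrt(5)/3) - (44/21) = -596294/21 + 10*sqrt(5)/3.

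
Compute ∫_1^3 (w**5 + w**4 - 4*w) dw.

By the power rule, an antiderivative is F(w) = w**6/6 + w**5/5 - 2*w**2.
Then F(3) - F(1) = (1521/10) - (-49/30) = 2306/15.

2306/15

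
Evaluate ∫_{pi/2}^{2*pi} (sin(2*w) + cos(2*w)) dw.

An antiderivative is F(w) = sin(2*w)/2 - cos(2*w)/2.
Then F(2*pi) - F(pi/2) = (-1/2) - (1/2) = -1.

-1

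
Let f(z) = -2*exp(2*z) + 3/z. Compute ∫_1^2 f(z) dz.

An antiderivative is F(z) = -exp(2*z) + 3*log(z).
Then F(2) - F(1) = (-exp(4) + log(8)) - (-exp(2)) = -exp(4) + log(8) + exp(2).

-exp(4) + log(8) + exp(2)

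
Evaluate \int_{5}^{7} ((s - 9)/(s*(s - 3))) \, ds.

-3*log(5) - 2*log(2) + 3*log(7)

Factor the denominator: s**2 - 3*s = s(s - 3).
Partial fractions: (s - 9)/(s*(s - 3)) = 3/s - 2/(s - 3).
An antiderivative is F(s) = 3*log(s) - 2*log(s - 3).
Then F(7) - F(5) = (-4*log(2) + 3*log(7)) - (-2*log(2) + 3*log(5)) = -3*log(5) - 2*log(2) + 3*log(7).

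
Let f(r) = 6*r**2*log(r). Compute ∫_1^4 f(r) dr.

Integrate by parts once (u = ln r, dv = 6*r**2 dr).
An antiderivative is F(r) = 2*r**3*(3*log(r) - 1)/3.
Then F(4) - F(1) = (-128/3 + 256*log(2)) - (-2/3) = -42 + 256*log(2).

-42 + 256*log(2)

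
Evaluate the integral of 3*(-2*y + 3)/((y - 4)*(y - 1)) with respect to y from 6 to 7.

Factor the denominator: y**2 - 5*y + 4 = (y - 1)(y - 4).
Partial fractions: 3*(-2*y + 3)/((y - 4)*(y - 1)) = -1/(y - 1) - 5/(y - 4).
An antiderivative is F(y) = -5*log(y - 4) - log(y - 1).
Then F(7) - F(6) = (-6*log(3) - log(2)) - (-5*log(2) - log(5)) = -6*log(3) + log(5) + 4*log(2).

-6*log(3) + log(5) + 4*log(2)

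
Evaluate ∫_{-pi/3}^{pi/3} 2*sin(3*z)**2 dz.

2*pi/3

Use the identity sin^2(3*z) = (1 - cos(6*z))/2.
An antiderivative is F(z) = z - sin(6*z)/6.
Then F(pi/3) - F(-pi/3) = (pi/3) - (-pi/3) = 2*pi/3.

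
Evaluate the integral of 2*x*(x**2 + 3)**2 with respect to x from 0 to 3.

Let u = x**2 + 3, so du = 2*x dx. When x = 0, u = 3; when x = 3, u = 12.
The integral becomes ∫ u**2 du from 3 to 12, with antiderivative u**3/3.
Back in x: F(x) = (x**2 + 3)**3/3.
Then F(3) - F(0) = (576) - (9) = 567.

567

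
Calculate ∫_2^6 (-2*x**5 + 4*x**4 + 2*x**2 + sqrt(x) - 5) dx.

-46084/5 - 4*sqrt(2)/3 + 4*sqrt(6)

By the power rule, an antiderivative is F(x) = -x**6/3 + 4*x**5/5 + 2*x**(3/2)/3 + 2*x**3/3 - 5*x.
Then F(6) - F(2) = (-46086/5 + 4*sqrt(6)) - (-2/5 + 4*sqrt(2)/3) = -46084/5 - 4*sqrt(2)/3 + 4*sqrt(6).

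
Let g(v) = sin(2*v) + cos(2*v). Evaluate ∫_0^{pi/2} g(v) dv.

An antiderivative is F(v) = sin(2*v)/2 - cos(2*v)/2.
Then F(pi/2) - F(0) = (1/2) - (-1/2) = 1.

1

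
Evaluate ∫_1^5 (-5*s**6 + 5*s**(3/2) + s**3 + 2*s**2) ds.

By the power rule, an antiderivative is F(s) = -5*s**7/7 + 2*s**(5/2) + s**4/4 + 2*s**3/3.
Then F(5) - F(1) = (-4667375/84 + 50*sqrt(5)) - (185/84) = -1166890/21 + 50*sqrt(5).

-1166890/21 + 50*sqrt(5)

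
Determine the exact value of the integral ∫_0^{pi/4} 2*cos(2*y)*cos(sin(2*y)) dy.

sin(1)

Let u = sin(2*y), so du = 2*cos(2*y) dy. When y = 0, u = 0; when y = pi/4, u = 1.
The integral becomes ∫ cos(u) du from 0 to 1, with antiderivative sin(u).
Back in y: F(y) = sin(sin(2*y)).
Then F(pi/4) - F(0) = (sin(1)) - (0) = sin(1).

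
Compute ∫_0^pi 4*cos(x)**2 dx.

Use the identity cos^2(x) = (1 + cos(2*x))/2.
An antiderivative is F(x) = 2*x + sin(2*x).
Then F(pi) - F(0) = (2*pi) - (0) = 2*pi.

2*pi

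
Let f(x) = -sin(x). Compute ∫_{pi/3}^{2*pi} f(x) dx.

An antiderivative is F(x) = cos(x).
Then F(2*pi) - F(pi/3) = (1) - (1/2) = 1/2.

1/2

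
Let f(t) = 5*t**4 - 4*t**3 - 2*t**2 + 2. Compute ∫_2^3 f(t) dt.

By the power rule, an antiderivative is F(t) = t**5 - t**4 - 2*t**3/3 + 2*t.
Then F(3) - F(2) = (150) - (44/3) = 406/3.

406/3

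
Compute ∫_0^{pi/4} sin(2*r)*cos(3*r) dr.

Use the identity sin(2*r)cos(3*r) = [sin(5*r) + sin(-r)]/2.
An antiderivative is F(r) = cos(r)/2 - cos(5*r)/10.
Then F(pi/4) - F(0) = (3*sqrt(2)/10) - (2/5) = -2/5 + 3*sqrt(2)/10.

-2/5 + 3*sqrt(2)/10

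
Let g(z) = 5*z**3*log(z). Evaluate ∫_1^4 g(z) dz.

Integrate by parts once (u = ln z, dv = 5*z**3 dz).
An antiderivative is F(z) = 5*z**4*(4*log(z) - 1)/16.
Then F(4) - F(1) = (-80 + 640*log(2)) - (-5/16) = -1275/16 + 640*log(2).

-1275/16 + 640*log(2)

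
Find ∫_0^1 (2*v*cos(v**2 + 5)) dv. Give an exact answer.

Let u = v**2 + 5, so du = 2*v dv. When v = 0, u = 5; when v = 1, u = 6.
The integral becomes ∫ cos(u) du from 5 to 6, with antiderivative sin(u).
Back in v: F(v) = sin(v**2 + 5).
Then F(1) - F(0) = (sin(6)) - (sin(5)) = sin(6) - sin(5).

sin(6) - sin(5)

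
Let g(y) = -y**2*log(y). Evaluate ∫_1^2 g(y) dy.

Integrate by parts once (u = ln y, dv = -y**2 dy).
An antiderivative is F(y) = -y**3*(3*log(y) - 1)/9.
Then F(2) - F(1) = (8/9 - 8*log(2)/3) - (1/9) = 7/9 - 8*log(2)/3.

7/9 - 8*log(2)/3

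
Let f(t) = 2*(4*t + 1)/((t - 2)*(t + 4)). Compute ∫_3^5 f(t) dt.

-5*log(7) + 13*log(3)

Factor the denominator: t**2 + 2*t - 8 = (t + 4)(t - 2).
Partial fractions: 2*(4*t + 1)/((t - 2)*(t + 4)) = 5/(t + 4) + 3/(t - 2).
An antiderivative is F(t) = 3*log(t - 2) + 5*log(t + 4).
Then F(5) - F(3) = (13*log(3)) - (5*log(7)) = -5*log(7) + 13*log(3).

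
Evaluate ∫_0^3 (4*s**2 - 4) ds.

By the power rule, an antiderivative is F(s) = 4*s**3/3 - 4*s.
Then F(3) - F(0) = (24) - (0) = 24.

24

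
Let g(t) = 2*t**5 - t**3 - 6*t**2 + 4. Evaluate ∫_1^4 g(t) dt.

4749/4

By the power rule, an antiderivative is F(t) = t**6/3 - t**4/4 - 2*t**3 + 4*t.
Then F(4) - F(1) = (3568/3) - (25/12) = 4749/4.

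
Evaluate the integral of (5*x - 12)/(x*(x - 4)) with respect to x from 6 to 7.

Factor the denominator: x**2 - 4*x = x(x - 4).
Partial fractions: (5*x - 12)/(x*(x - 4)) = 3/x + 2/(x - 4).
An antiderivative is F(x) = 3*log(x) + 2*log(x - 4).
Then F(7) - F(6) = (2*log(3) + 3*log(7)) - (3*log(3) + 5*log(2)) = -5*log(2) - log(3) + 3*log(7).

-5*log(2) - log(3) + 3*log(7)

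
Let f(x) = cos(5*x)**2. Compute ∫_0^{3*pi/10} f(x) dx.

3*pi/20

Use the identity cos^2(5*x) = (1 + cos(10*x))/2.
An antiderivative is F(x) = x/2 + sin(10*x)/20.
Then F(3*pi/10) - F(0) = (3*pi/20) - (0) = 3*pi/20.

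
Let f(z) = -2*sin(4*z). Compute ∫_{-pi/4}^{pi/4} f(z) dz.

0

An antiderivative is F(z) = cos(4*z)/2.
Then F(pi/4) - F(-pi/4) = (-1/2) - (-1/2) = 0.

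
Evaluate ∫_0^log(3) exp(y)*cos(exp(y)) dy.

-sin(1) + sin(3)

Let u = exp(y), so du = exp(y) dy. When y = 0, u = 1; when y = log(3), u = 3.
The integral becomes ∫ cos(u) du from 1 to 3, with antiderivative sin(u).
Back in y: F(y) = sin(exp(y)).
Then F(log(3)) - F(0) = (sin(3)) - (sin(1)) = -sin(1) + sin(3).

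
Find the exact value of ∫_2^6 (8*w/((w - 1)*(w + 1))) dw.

Factor the denominator: w**2 - 1 = (w + 1)(w - 1).
Partial fractions: 8*w/((w - 1)*(w + 1)) = 4/(w + 1) + 4/(w - 1).
An antiderivative is F(w) = 4*log(w - 1) + 4*log(w + 1).
Then F(6) - F(2) = (4*log(5) + 4*log(7)) - (log(81)) = -4*log(3) + 4*log(5) + 4*log(7).

-4*log(3) + 4*log(5) + 4*log(7)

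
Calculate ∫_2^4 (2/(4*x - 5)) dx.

-log(3)/2 + log(11)/2

An antiderivative is F(x) = log(4*x - 5)/2.
Then F(4) - F(2) = (log(11)/2) - (log(3)/2) = -log(3)/2 + log(11)/2.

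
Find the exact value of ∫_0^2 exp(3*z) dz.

-1/3 + exp(6)/3

An antiderivative is F(z) = exp(3*z)/3.
Then F(2) - F(0) = (exp(6)/3) - (1/3) = -1/3 + exp(6)/3.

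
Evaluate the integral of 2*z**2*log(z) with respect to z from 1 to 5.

Integrate by parts once (u = ln z, dv = 2*z**2 dz).
An antiderivative is F(z) = 2*z**3*(3*log(z) - 1)/9.
Then F(5) - F(1) = (-250/9 + 250*log(5)/3) - (-2/9) = -248/9 + 250*log(5)/3.

-248/9 + 250*log(5)/3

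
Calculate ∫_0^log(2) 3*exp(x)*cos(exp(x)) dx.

Let u = exp(x), so du = exp(x) dx. When x = 0, u = 1; when x = log(2), u = 2.
The integral becomes 3·∫ cos(u) du from 1 to 2, with antiderivative 3*sin(u).
Back in x: F(x) = 3*sin(exp(x)).
Then F(log(2)) - F(0) = (3*sin(2)) - (3*sin(1)) = -3*sin(1) + 3*sin(2).

-3*sin(1) + 3*sin(2)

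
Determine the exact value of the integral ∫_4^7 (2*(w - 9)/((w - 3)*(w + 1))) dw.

-5*log(5) + 9*log(2)

Factor the denominator: w**2 - 2*w - 3 = (w + 1)(w - 3).
Partial fractions: 2*(w - 9)/((w - 3)*(w + 1)) = 5/(w + 1) - 3/(w - 3).
An antiderivative is F(w) = -3*log(w - 3) + 5*log(w + 1).
Then F(7) - F(4) = (9*log(2)) - (5*log(5)) = -5*log(5) + 9*log(2).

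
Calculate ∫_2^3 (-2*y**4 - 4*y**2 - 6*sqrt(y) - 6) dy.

-1736/15 - 12*sqrt(3) + 8*sqrt(2)

By the power rule, an antiderivative is F(y) = -2*y**5/5 - 4*y**(3/2) - 4*y**3/3 - 6*y.
Then F(3) - F(2) = (-756/5 - 12*sqrt(3)) - (-532/15 - 8*sqrt(2)) = -1736/15 - 12*sqrt(3) + 8*sqrt(2).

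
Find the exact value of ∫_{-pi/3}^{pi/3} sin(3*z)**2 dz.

pi/3

Use the identity sin^2(3*z) = (1 - cos(6*z))/2.
An antiderivative is F(z) = z/2 - sin(6*z)/12.
Then F(pi/3) - F(-pi/3) = (pi/6) - (-pi/6) = pi/3.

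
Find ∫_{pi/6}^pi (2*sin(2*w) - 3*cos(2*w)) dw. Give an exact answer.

-1/2 + 3*sqrt(3)/4

An antiderivative is F(w) = -3*sin(2*w)/2 - cos(2*w).
Then F(pi) - F(pi/6) = (-1) - (-3*sqrt(3)/4 - 1/2) = -1/2 + 3*sqrt(3)/4.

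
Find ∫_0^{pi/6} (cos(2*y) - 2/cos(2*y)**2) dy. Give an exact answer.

-3*sqrt(3)/4

An antiderivative is F(y) = sin(2*y)/2 - tan(2*y).
Then F(pi/6) - F(0) = (-3*sqrt(3)/4) - (0) = -3*sqrt(3)/4.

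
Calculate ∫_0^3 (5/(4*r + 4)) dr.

5*log(2)/2

An antiderivative is F(r) = 5*log(4*r + 4)/4.
Then F(3) - F(0) = (log(32)) - (5*log(2)/2) = 5*log(2)/2.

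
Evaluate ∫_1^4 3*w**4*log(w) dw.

Integrate by parts once (u = ln w, dv = 3*w**4 dw).
An antiderivative is F(w) = 3*w**5*(5*log(w) - 1)/25.
Then F(4) - F(1) = (-3072/25 + 6144*log(2)/5) - (-3/25) = -3069/25 + 6144*log(2)/5.

-3069/25 + 6144*log(2)/5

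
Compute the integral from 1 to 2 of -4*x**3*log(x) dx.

Integrate by parts once (u = ln x, dv = -4*x**3 dx).
An antiderivative is F(x) = -x**4*(4*log(x) - 1)/4.
Then F(2) - F(1) = (4 - 16*log(2)) - (1/4) = 15/4 - 16*log(2).

15/4 - 16*log(2)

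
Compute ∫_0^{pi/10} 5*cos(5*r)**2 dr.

Use the identity cos^2(5*r) = (1 + cos(10*r))/2.
An antiderivative is F(r) = 5*r/2 + sin(10*r)/4.
Then F(pi/10) - F(0) = (pi/4) - (0) = pi/4.

pi/4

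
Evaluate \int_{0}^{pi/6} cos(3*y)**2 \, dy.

pi/12

Use the identity cos^2(3*y) = (1 + cos(6*y))/2.
An antiderivative is F(y) = y/2 + sin(6*y)/12.
Then F(pi/6) - F(0) = (pi/12) - (0) = pi/12.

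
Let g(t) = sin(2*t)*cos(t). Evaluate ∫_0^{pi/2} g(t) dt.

2/3

Use the identity sin(2*t)cos(t) = [sin(3*t) + sin(t)]/2.
An antiderivative is F(t) = -cos(t)/2 - cos(3*t)/6.
Then F(pi/2) - F(0) = (0) - (-2/3) = 2/3.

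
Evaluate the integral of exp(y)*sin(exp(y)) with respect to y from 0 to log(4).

cos(1) - cos(4)

Let u = exp(y), so du = exp(y) dy. When y = 0, u = 1; when y = log(4), u = 4.
The integral becomes ∫ sin(u) du from 1 to 4, with antiderivative -cos(u).
Back in y: F(y) = -cos(exp(y)).
Then F(log(4)) - F(0) = (-cos(4)) - (-cos(1)) = cos(1) - cos(4).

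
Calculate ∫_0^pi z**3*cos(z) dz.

12 - 3*pi**2

Integrate by parts 3 times (u = z^3, dv = cos(z) dz).
An antiderivative is F(z) = z**3*sin(z) + 3*z**2*cos(z) - 6*z*sin(z) - 6*cos(z).
Then F(pi) - F(0) = (6 - 3*pi**2) - (-6) = 12 - 3*pi**2.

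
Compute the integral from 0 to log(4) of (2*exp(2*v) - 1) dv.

15 - log(4)

An antiderivative is F(v) = exp(2*v) - v.
Then F(log(4)) - F(0) = (16 - log(4)) - (1) = 15 - log(4).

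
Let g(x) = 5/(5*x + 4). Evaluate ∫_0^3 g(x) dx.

log(19/4)

Let u = 5*x + 4, so du = 5 dx. When x = 0, u = 4; when x = 3, u = 19.
The integral becomes ∫ 1/u du from 4 to 19, with antiderivative log(u).
Back in x: F(x) = log(5*x + 4).
Then F(3) - F(0) = (log(19)) - (log(4)) = log(19/4).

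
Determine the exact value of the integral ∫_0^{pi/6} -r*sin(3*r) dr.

-1/9

Integrate by parts once (u = r, dv = -sin(3*r) dr).
An antiderivative is F(r) = r*cos(3*r)/3 - sin(3*r)/9.
Then F(pi/6) - F(0) = (-1/9) - (0) = -1/9.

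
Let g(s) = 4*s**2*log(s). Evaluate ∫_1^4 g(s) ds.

-28 + 512*log(2)/3

Integrate by parts once (u = ln s, dv = 4*s**2 ds).
An antiderivative is F(s) = 4*s**3*(3*log(s) - 1)/9.
Then F(4) - F(1) = (-256/9 + 512*log(2)/3) - (-4/9) = -28 + 512*log(2)/3.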